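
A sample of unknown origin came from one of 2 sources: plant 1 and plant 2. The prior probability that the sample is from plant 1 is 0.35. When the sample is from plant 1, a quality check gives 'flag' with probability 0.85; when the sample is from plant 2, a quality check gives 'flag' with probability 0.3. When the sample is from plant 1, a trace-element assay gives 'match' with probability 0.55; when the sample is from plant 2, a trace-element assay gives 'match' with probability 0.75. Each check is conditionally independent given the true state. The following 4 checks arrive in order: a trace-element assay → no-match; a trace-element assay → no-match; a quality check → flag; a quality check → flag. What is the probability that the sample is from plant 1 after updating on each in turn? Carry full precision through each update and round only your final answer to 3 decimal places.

After a trace-element assay='no-match': P(plant 1) = 0.45·0.3500 / (0.45·0.3500 + 0.25·0.6500) ≈ 0.4922
After a trace-element assay='no-match': P(plant 1) = 0.45·0.4922 / (0.45·0.4922 + 0.25·0.5078) ≈ 0.6357
After a quality check='flag': P(plant 1) = 0.85·0.6357 / (0.85·0.6357 + 0.3·0.3643) ≈ 0.8317
After a quality check='flag': P(plant 1) = 0.85·0.8317 / (0.85·0.8317 + 0.3·0.1683) ≈ 0.9334

0.933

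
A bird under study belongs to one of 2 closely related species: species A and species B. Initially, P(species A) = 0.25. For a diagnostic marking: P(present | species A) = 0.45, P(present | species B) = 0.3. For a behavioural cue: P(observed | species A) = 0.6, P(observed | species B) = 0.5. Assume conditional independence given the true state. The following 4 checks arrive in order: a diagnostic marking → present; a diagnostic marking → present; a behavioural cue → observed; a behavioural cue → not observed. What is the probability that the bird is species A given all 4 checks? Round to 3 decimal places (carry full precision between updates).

Apply Bayes' rule sequentially, carrying P(species A) forward.
After a diagnostic marking='present': P(species A) = 0.45·0.2500 / (0.45·0.2500 + 0.3·0.7500) ≈ 0.3333
After a diagnostic marking='present': P(species A) = 0.45·0.3333 / (0.45·0.3333 + 0.3·0.6667) ≈ 0.4286
After a behavioural cue='observed': P(species A) = 0.6·0.4286 / (0.6·0.4286 + 0.5·0.5714) ≈ 0.4737
After a behavioural cue='not observed': P(species A) = 0.4·0.4737 / (0.4·0.4737 + 0.5·0.5263) ≈ 0.4186

0.419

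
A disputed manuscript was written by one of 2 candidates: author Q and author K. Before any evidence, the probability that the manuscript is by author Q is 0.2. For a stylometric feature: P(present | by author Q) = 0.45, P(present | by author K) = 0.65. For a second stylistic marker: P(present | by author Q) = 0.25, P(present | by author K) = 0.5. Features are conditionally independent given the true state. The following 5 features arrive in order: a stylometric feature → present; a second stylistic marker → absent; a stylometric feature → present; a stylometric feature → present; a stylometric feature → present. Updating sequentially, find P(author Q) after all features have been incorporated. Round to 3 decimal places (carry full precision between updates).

After a stylometric feature='present': P(author Q) = 0.45·0.2000 / (0.45·0.2000 + 0.65·0.8000) ≈ 0.1475
After a second stylistic marker='absent': P(author Q) = 0.75·0.1475 / (0.75·0.1475 + 0.5·0.8525) ≈ 0.2061
After a stylometric feature='present': P(author Q) = 0.45·0.2061 / (0.45·0.2061 + 0.65·0.7939) ≈ 0.1524
After a stylometric feature='present': P(author Q) = 0.45·0.1524 / (0.45·0.1524 + 0.65·0.8476) ≈ 0.1107
After a stylometric feature='present': P(author Q) = 0.45·0.1107 / (0.45·0.1107 + 0.65·0.8893) ≈ 0.0793

0.079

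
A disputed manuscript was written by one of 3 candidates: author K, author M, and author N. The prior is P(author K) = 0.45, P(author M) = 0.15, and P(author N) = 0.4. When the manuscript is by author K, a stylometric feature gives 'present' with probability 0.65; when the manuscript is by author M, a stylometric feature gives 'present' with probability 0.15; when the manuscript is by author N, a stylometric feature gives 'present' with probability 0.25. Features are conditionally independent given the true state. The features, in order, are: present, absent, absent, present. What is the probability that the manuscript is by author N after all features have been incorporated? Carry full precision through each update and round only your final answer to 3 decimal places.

Each posterior becomes the prior for the next update.
After 'present': normaliser = 0.65·0.4500 + 0.15·0.1500 + 0.25·0.4000; P(author K) ≈ 0.7048, P(author M) ≈ 0.0542, P(author N) ≈ 0.2410
After 'absent': normaliser = 0.35·0.7048 + 0.85·0.0542 + 0.75·0.2410; P(author K) ≈ 0.5210, P(author M) ≈ 0.0973, P(author N) ≈ 0.3817
After 'absent': normaliser = 0.35·0.5210 + 0.85·0.0973 + 0.75·0.3817; P(author K) ≈ 0.3307, P(author M) ≈ 0.1501, P(author N) ≈ 0.5192
After 'present': normaliser = 0.65·0.3307 + 0.15·0.1501 + 0.25·0.5192; P(author K) ≈ 0.5853, P(author M) ≈ 0.0613, P(author N) ≈ 0.3534

0.353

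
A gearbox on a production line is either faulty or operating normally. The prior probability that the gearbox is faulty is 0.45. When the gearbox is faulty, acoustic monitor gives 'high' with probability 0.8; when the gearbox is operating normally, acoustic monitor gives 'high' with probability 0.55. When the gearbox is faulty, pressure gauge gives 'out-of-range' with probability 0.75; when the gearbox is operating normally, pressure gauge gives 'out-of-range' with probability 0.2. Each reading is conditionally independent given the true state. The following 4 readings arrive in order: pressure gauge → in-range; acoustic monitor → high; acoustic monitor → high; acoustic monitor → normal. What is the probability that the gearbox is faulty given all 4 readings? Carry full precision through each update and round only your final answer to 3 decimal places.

0.194

Each posterior becomes the prior for the next update.
After pressure gauge='in-range': P(faulty) = 0.25·0.4500 / (0.25·0.4500 + 0.8·0.5500) ≈ 0.2036
After acoustic monitor='high': P(faulty) = 0.8·0.2036 / (0.8·0.2036 + 0.55·0.7964) ≈ 0.2711
After acoustic monitor='high': P(faulty) = 0.8·0.2711 / (0.8·0.2711 + 0.55·0.7289) ≈ 0.3510
After acoustic monitor='normal': P(faulty) = 0.2·0.3510 / (0.2·0.3510 + 0.45·0.6490) ≈ 0.1938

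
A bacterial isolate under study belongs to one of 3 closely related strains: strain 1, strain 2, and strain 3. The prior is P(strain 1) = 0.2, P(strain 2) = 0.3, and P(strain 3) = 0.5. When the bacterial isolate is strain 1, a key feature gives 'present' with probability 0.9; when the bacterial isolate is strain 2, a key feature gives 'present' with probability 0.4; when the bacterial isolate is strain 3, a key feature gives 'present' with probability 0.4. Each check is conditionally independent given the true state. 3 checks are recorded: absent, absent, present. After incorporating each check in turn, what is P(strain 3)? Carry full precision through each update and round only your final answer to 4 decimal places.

0.6154

After 'absent': normaliser = 0.1·0.2000 + 0.6·0.3000 + 0.6·0.5000; P(strain 1) ≈ 0.0400, P(strain 2) ≈ 0.3600, P(strain 3) ≈ 0.6000
After 'absent': normaliser = 0.1·0.0400 + 0.6·0.3600 + 0.6·0.6000; P(strain 1) ≈ 0.0069, P(strain 2) ≈ 0.3724, P(strain 3) ≈ 0.6207
After 'present': normaliser = 0.9·0.0069 + 0.4·0.3724 + 0.4·0.6207; P(strain 1) ≈ 0.0154, P(strain 2) ≈ 0.3692, P(strain 3) ≈ 0.6154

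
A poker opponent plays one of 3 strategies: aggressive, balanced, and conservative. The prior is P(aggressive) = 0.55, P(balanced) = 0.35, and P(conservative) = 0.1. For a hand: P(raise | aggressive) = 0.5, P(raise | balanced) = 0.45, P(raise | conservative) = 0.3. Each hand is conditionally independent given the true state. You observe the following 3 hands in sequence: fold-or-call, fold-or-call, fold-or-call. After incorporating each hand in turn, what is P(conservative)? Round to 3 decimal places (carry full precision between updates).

After 'fold-or-call': normaliser = 0.5·0.5500 + 0.55·0.3500 + 0.7·0.1000; P(aggressive) ≈ 0.5116, P(balanced) ≈ 0.3581, P(conservative) ≈ 0.1302
After 'fold-or-call': normaliser = 0.5·0.5116 + 0.55·0.3581 + 0.7·0.1302; P(aggressive) ≈ 0.4703, P(balanced) ≈ 0.3621, P(conservative) ≈ 0.1676
After 'fold-or-call': normaliser = 0.5·0.4703 + 0.55·0.3621 + 0.7·0.1676; P(aggressive) ≈ 0.4263, P(balanced) ≈ 0.3611, P(conservative) ≈ 0.2127

0.213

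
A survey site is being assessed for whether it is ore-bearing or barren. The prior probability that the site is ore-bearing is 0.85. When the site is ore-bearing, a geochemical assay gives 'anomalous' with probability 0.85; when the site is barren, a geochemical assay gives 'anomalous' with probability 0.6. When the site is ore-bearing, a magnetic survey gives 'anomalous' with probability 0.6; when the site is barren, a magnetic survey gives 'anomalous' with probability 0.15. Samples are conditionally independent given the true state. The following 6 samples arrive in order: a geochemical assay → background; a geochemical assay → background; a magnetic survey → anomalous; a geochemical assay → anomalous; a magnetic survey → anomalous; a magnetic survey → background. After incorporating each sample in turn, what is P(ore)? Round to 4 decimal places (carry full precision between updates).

0.8947

After a geochemical assay='background': P(ore) = 0.15·0.8500 / (0.15·0.8500 + 0.4·0.1500) ≈ 0.6800
After a geochemical assay='background': P(ore) = 0.15·0.6800 / (0.15·0.6800 + 0.4·0.3200) ≈ 0.4435
After a magnetic survey='anomalous': P(ore) = 0.6·0.4435 / (0.6·0.4435 + 0.15·0.5565) ≈ 0.7612
After a geochemical assay='anomalous': P(ore) = 0.85·0.7612 / (0.85·0.7612 + 0.6·0.2388) ≈ 0.8187
After a magnetic survey='anomalous': P(ore) = 0.6·0.8187 / (0.6·0.8187 + 0.15·0.1813) ≈ 0.9475
After a magnetic survey='background': P(ore) = 0.4·0.9475 / (0.4·0.9475 + 0.85·0.0525) ≈ 0.8947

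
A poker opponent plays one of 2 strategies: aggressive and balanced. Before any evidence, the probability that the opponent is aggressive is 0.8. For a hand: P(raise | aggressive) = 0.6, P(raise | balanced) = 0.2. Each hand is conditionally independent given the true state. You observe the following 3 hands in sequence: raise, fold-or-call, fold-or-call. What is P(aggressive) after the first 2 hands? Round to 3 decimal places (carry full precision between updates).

After 'raise': P(aggressive) = 0.6·0.8000 / (0.6·0.8000 + 0.2·0.2000) ≈ 0.9231
After 'fold-or-call': P(aggressive) = 0.4·0.9231 / (0.4·0.9231 + 0.8·0.0769) ≈ 0.8571

0.857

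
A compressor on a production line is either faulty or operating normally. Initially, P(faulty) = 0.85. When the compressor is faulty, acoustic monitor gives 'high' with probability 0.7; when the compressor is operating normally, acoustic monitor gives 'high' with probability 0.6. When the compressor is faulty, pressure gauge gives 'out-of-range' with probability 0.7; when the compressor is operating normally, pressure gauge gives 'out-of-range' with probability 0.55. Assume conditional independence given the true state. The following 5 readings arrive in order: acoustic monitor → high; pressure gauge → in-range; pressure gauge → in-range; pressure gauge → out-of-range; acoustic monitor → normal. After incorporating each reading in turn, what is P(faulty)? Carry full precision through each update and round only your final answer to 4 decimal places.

0.7372

Each posterior becomes the prior for the next update.
After acoustic monitor='high': P(faulty) = 0.7·0.8500 / (0.7·0.8500 + 0.6·0.1500) ≈ 0.8686
After pressure gauge='in-range': P(faulty) = 0.3·0.8686 / (0.3·0.8686 + 0.45·0.1314) ≈ 0.8151
After pressure gauge='in-range': P(faulty) = 0.3·0.8151 / (0.3·0.8151 + 0.45·0.1849) ≈ 0.7461
After pressure gauge='out-of-range': P(faulty) = 0.7·0.7461 / (0.7·0.7461 + 0.55·0.2539) ≈ 0.7890
After acoustic monitor='normal': P(faulty) = 0.3·0.7890 / (0.3·0.7890 + 0.4·0.2110) ≈ 0.7372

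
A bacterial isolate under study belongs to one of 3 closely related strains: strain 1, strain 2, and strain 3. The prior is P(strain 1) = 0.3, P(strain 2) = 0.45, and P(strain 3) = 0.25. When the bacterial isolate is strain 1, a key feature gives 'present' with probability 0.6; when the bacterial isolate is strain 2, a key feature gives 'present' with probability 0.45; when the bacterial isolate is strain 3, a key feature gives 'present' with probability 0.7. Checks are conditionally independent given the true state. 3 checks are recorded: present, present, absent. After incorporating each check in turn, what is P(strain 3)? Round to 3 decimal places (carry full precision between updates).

0.283

After 'present': normaliser = 0.6·0.3000 + 0.45·0.4500 + 0.7·0.2500; P(strain 1) ≈ 0.3229, P(strain 2) ≈ 0.3632, P(strain 3) ≈ 0.3139
After 'present': normaliser = 0.6·0.3229 + 0.45·0.3632 + 0.7·0.3139; P(strain 1) ≈ 0.3358, P(strain 2) ≈ 0.2833, P(strain 3) ≈ 0.3809
After 'absent': normaliser = 0.4·0.3358 + 0.55·0.2833 + 0.3·0.3809; P(strain 1) ≈ 0.3321, P(strain 2) ≈ 0.3853, P(strain 3) ≈ 0.2825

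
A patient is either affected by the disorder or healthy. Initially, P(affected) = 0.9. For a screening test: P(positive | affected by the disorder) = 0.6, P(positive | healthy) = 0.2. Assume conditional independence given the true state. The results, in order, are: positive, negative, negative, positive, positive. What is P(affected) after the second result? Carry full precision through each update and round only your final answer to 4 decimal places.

0.9310

After 'positive': P(affected) = 0.6·0.9000 / (0.6·0.9000 + 0.2·0.1000) ≈ 0.9643
After 'negative': P(affected) = 0.4·0.9643 / (0.4·0.9643 + 0.8·0.0357) ≈ 0.9310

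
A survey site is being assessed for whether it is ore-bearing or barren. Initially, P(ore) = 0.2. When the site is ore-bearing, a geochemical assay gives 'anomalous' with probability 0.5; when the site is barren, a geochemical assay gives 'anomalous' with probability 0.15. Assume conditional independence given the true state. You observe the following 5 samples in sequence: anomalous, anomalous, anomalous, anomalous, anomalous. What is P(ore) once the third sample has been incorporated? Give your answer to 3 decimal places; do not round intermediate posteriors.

0.903

After 'anomalous': P(ore) = 0.5·0.2000 / (0.5·0.2000 + 0.15·0.8000) ≈ 0.4545
After 'anomalous': P(ore) = 0.5·0.4545 / (0.5·0.4545 + 0.15·0.5455) ≈ 0.7353
After 'anomalous': P(ore) = 0.5·0.7353 / (0.5·0.7353 + 0.15·0.2647) ≈ 0.9025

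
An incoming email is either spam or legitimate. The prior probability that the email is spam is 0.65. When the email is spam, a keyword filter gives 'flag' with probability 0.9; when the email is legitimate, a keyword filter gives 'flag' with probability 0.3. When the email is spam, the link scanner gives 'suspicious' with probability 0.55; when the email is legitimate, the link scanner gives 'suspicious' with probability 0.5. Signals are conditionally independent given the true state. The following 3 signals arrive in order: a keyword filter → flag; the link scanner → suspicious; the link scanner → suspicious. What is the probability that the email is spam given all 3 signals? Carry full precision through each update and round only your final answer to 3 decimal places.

Apply Bayes' rule sequentially, carrying P(spam) forward.
After a keyword filter='flag': P(spam) = 0.9·0.6500 / (0.9·0.6500 + 0.3·0.3500) ≈ 0.8478
After the link scanner='suspicious': P(spam) = 0.55·0.8478 / (0.55·0.8478 + 0.5·0.1522) ≈ 0.8597
After the link scanner='suspicious': P(spam) = 0.55·0.8597 / (0.55·0.8597 + 0.5·0.1403) ≈ 0.8708

0.871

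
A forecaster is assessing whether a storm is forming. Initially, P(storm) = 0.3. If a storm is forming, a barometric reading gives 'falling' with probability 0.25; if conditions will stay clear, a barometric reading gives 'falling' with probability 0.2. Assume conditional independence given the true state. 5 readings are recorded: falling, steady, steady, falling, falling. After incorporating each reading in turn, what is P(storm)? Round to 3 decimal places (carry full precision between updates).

0.424

After 'falling': P(storm) = 0.25·0.3000 / (0.25·0.3000 + 0.2·0.7000) ≈ 0.3488
After 'steady': P(storm) = 0.75·0.3488 / (0.75·0.3488 + 0.8·0.6512) ≈ 0.3343
After 'steady': P(storm) = 0.75·0.3343 / (0.75·0.3343 + 0.8·0.6657) ≈ 0.3201
After 'falling': P(storm) = 0.25·0.3201 / (0.25·0.3201 + 0.2·0.6799) ≈ 0.3705
After 'falling': P(storm) = 0.25·0.3705 / (0.25·0.3705 + 0.2·0.6295) ≈ 0.4239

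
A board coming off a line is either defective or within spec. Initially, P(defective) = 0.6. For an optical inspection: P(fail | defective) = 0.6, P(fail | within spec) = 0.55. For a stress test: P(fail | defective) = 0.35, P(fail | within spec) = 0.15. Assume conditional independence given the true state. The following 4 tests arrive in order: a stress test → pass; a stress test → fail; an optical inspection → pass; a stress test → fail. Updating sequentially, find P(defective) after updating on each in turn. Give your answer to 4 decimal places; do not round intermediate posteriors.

0.8474

Each posterior becomes the prior for the next update.
After a stress test='pass': P(defective) = 0.65·0.6000 / (0.65·0.6000 + 0.85·0.4000) ≈ 0.5342
After a stress test='fail': P(defective) = 0.35·0.5342 / (0.35·0.5342 + 0.15·0.4658) ≈ 0.7280
After an optical inspection='pass': P(defective) = 0.4·0.7280 / (0.4·0.7280 + 0.45·0.2720) ≈ 0.7041
After a stress test='fail': P(defective) = 0.35·0.7041 / (0.35·0.7041 + 0.15·0.2959) ≈ 0.8474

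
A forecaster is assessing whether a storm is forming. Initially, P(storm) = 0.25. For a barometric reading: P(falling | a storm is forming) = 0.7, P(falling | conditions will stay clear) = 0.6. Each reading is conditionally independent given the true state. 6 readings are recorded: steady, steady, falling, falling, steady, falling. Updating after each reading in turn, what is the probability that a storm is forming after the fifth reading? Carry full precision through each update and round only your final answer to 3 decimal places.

0.161

After 'steady': P(storm) = 0.3·0.2500 / (0.3·0.2500 + 0.4·0.7500) ≈ 0.2000
After 'steady': P(storm) = 0.3·0.2000 / (0.3·0.2000 + 0.4·0.8000) ≈ 0.1579
After 'falling': P(storm) = 0.7·0.1579 / (0.7·0.1579 + 0.6·0.8421) ≈ 0.1795
After 'falling': P(storm) = 0.7·0.1795 / (0.7·0.1795 + 0.6·0.8205) ≈ 0.2033
After 'steady': P(storm) = 0.3·0.2033 / (0.3·0.2033 + 0.4·0.7967) ≈ 0.1607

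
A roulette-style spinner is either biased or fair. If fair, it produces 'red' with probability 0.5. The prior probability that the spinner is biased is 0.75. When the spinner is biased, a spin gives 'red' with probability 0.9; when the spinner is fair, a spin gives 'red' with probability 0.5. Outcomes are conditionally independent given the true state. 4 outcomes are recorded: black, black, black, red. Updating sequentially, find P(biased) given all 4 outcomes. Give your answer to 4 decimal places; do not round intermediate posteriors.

0.0414

After 'black': P(biased) = 0.1·0.7500 / (0.1·0.7500 + 0.5·0.2500) ≈ 0.3750
After 'black': P(biased) = 0.1·0.3750 / (0.1·0.3750 + 0.5·0.6250) ≈ 0.1071
After 'black': P(biased) = 0.1·0.1071 / (0.1·0.1071 + 0.5·0.8929) ≈ 0.0234
After 'red': P(biased) = 0.9·0.0234 / (0.9·0.0234 + 0.5·0.9766) ≈ 0.0414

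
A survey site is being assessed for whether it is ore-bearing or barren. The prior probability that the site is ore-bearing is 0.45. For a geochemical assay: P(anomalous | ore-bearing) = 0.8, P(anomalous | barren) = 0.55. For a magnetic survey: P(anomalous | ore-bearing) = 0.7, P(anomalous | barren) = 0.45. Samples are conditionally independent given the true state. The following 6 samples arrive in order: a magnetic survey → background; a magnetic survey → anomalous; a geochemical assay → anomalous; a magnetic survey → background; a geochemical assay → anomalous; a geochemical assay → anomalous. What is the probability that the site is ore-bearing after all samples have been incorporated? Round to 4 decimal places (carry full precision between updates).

0.5382

After a magnetic survey='background': P(ore) = 0.3·0.4500 / (0.3·0.4500 + 0.55·0.5500) ≈ 0.3086
After a magnetic survey='anomalous': P(ore) = 0.7·0.3086 / (0.7·0.3086 + 0.45·0.6914) ≈ 0.4098
After a geochemical assay='anomalous': P(ore) = 0.8·0.4098 / (0.8·0.4098 + 0.55·0.5902) ≈ 0.5024
After a magnetic survey='background': P(ore) = 0.3·0.5024 / (0.3·0.5024 + 0.55·0.4976) ≈ 0.3552
After a geochemical assay='anomalous': P(ore) = 0.8·0.3552 / (0.8·0.3552 + 0.55·0.6448) ≈ 0.4448
After a geochemical assay='anomalous': P(ore) = 0.8·0.4448 / (0.8·0.4448 + 0.55·0.5552) ≈ 0.5382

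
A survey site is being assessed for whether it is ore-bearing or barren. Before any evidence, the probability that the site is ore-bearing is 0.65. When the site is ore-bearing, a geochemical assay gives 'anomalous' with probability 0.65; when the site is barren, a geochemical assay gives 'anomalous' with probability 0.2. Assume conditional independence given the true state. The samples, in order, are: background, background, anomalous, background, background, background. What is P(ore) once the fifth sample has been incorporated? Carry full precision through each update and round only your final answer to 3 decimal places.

0.181

Apply Bayes' rule sequentially, carrying P(ore) forward.
After 'background': P(ore) = 0.35·0.6500 / (0.35·0.6500 + 0.8·0.3500) ≈ 0.4483
After 'background': P(ore) = 0.35·0.4483 / (0.35·0.4483 + 0.8·0.5517) ≈ 0.2622
After 'anomalous': P(ore) = 0.65·0.2622 / (0.65·0.2622 + 0.2·0.7378) ≈ 0.5360
After 'background': P(ore) = 0.35·0.5360 / (0.35·0.5360 + 0.8·0.4640) ≈ 0.3357
After 'background': P(ore) = 0.35·0.3357 / (0.35·0.3357 + 0.8·0.6643) ≈ 0.1811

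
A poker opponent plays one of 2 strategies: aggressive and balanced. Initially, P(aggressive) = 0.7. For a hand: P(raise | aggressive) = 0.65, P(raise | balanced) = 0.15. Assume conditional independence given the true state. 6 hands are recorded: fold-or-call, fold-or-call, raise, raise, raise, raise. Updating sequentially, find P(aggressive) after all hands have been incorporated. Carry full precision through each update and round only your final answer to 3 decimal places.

After 'fold-or-call': P(aggressive) = 0.35·0.7000 / (0.35·0.7000 + 0.85·0.3000) ≈ 0.4900
After 'fold-or-call': P(aggressive) = 0.35·0.4900 / (0.35·0.4900 + 0.85·0.5100) ≈ 0.2835
After 'raise': P(aggressive) = 0.65·0.2835 / (0.65·0.2835 + 0.15·0.7165) ≈ 0.6316
After 'raise': P(aggressive) = 0.65·0.6316 / (0.65·0.6316 + 0.15·0.3684) ≈ 0.8814
After 'raise': P(aggressive) = 0.65·0.8814 / (0.65·0.8814 + 0.15·0.1186) ≈ 0.9699
After 'raise': P(aggressive) = 0.65·0.9699 / (0.65·0.9699 + 0.15·0.0301) ≈ 0.9929

0.993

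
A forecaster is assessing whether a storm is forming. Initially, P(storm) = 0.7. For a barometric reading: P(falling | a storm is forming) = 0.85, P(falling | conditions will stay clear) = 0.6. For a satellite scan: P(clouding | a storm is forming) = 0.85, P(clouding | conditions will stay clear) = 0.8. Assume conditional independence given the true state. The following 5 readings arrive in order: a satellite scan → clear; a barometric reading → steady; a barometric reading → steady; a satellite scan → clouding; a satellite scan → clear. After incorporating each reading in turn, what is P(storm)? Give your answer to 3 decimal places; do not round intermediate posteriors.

0.164

After a satellite scan='clear': P(storm) = 0.15·0.7000 / (0.15·0.7000 + 0.2·0.3000) ≈ 0.6364
After a barometric reading='steady': P(storm) = 0.15·0.6364 / (0.15·0.6364 + 0.4·0.3636) ≈ 0.3962
After a barometric reading='steady': P(storm) = 0.15·0.3962 / (0.15·0.3962 + 0.4·0.6038) ≈ 0.1975
After a satellite scan='clouding': P(storm) = 0.85·0.1975 / (0.85·0.1975 + 0.8·0.8025) ≈ 0.2073
After a satellite scan='clear': P(storm) = 0.15·0.2073 / (0.15·0.2073 + 0.2·0.7927) ≈ 0.1640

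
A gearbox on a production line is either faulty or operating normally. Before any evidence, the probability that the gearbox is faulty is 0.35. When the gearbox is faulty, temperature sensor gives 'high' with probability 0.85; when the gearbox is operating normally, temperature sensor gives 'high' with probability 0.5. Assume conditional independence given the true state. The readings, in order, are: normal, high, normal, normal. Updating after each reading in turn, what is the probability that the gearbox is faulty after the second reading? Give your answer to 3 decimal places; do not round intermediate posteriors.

0.215

After 'normal': P(faulty) = 0.15·0.3500 / (0.15·0.3500 + 0.5·0.6500) ≈ 0.1391
After 'high': P(faulty) = 0.85·0.1391 / (0.85·0.1391 + 0.5·0.8609) ≈ 0.2154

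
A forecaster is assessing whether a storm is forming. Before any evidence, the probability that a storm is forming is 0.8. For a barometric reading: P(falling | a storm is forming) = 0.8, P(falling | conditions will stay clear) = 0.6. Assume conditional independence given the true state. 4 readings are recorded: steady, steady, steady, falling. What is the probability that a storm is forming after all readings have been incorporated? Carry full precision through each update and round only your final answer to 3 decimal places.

0.400

After 'steady': P(storm) = 0.2·0.8000 / (0.2·0.8000 + 0.4·0.2000) ≈ 0.6667
After 'steady': P(storm) = 0.2·0.6667 / (0.2·0.6667 + 0.4·0.3333) ≈ 0.5000
After 'steady': P(storm) = 0.2·0.5000 / (0.2·0.5000 + 0.4·0.5000) ≈ 0.3333
After 'falling': P(storm) = 0.8·0.3333 / (0.8·0.3333 + 0.6·0.6667) ≈ 0.4000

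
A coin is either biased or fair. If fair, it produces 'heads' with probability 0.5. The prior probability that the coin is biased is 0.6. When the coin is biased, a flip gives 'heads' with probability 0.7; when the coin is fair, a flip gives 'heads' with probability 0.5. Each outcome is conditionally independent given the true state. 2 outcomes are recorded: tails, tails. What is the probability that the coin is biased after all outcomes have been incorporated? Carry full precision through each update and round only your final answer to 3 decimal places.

After 'tails': P(biased) = 0.3·0.6000 / (0.3·0.6000 + 0.5·0.4000) ≈ 0.4737
After 'tails': P(biased) = 0.3·0.4737 / (0.3·0.4737 + 0.5·0.5263) ≈ 0.3506

0.351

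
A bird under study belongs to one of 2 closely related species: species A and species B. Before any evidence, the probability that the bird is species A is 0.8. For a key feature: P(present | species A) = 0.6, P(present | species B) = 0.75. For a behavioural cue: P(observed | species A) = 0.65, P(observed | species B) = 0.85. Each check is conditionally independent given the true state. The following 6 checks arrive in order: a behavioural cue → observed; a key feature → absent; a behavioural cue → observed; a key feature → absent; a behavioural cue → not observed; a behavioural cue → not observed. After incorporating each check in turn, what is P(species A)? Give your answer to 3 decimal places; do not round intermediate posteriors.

0.970

After a behavioural cue='observed': P(species A) = 0.65·0.8000 / (0.65·0.8000 + 0.85·0.2000) ≈ 0.7536
After a key feature='absent': P(species A) = 0.4·0.7536 / (0.4·0.7536 + 0.25·0.2464) ≈ 0.8303
After a behavioural cue='observed': P(species A) = 0.65·0.8303 / (0.65·0.8303 + 0.85·0.1697) ≈ 0.7891
After a key feature='absent': P(species A) = 0.4·0.7891 / (0.4·0.7891 + 0.25·0.2109) ≈ 0.8569
After a behavioural cue='not observed': P(species A) = 0.35·0.8569 / (0.35·0.8569 + 0.15·0.1431) ≈ 0.9332
After a behavioural cue='not observed': P(species A) = 0.35·0.9332 / (0.35·0.9332 + 0.15·0.0668) ≈ 0.9702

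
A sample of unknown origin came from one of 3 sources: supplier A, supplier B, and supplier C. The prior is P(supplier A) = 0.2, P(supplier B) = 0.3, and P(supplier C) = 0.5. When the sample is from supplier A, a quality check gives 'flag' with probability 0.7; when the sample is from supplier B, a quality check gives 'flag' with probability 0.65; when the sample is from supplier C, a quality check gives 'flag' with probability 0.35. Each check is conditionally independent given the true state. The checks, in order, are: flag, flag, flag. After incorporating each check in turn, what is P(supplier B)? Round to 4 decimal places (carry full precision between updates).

After 'flag': normaliser = 0.7·0.2000 + 0.65·0.3000 + 0.35·0.5000; P(supplier A) ≈ 0.2745, P(supplier B) ≈ 0.3824, P(supplier C) ≈ 0.3431
After 'flag': normaliser = 0.7·0.2745 + 0.65·0.3824 + 0.35·0.3431; P(supplier A) ≈ 0.3427, P(supplier B) ≈ 0.4432, P(supplier C) ≈ 0.2142
After 'flag': normaliser = 0.7·0.3427 + 0.65·0.4432 + 0.35·0.2142; P(supplier A) ≈ 0.3979, P(supplier B) ≈ 0.4778, P(supplier C) ≈ 0.1243

0.4778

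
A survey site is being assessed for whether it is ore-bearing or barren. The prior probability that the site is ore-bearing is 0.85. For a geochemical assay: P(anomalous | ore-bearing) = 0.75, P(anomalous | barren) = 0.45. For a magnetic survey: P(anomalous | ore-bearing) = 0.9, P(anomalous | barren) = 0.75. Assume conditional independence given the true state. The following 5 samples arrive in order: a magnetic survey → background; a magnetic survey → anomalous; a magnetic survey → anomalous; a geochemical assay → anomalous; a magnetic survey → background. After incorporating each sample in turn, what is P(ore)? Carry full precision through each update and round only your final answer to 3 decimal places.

Apply Bayes' rule sequentially, carrying P(ore) forward.
After a magnetic survey='background': P(ore) = 0.1·0.8500 / (0.1·0.8500 + 0.25·0.1500) ≈ 0.6939
After a magnetic survey='anomalous': P(ore) = 0.9·0.6939 / (0.9·0.6939 + 0.75·0.3061) ≈ 0.7312
After a magnetic survey='anomalous': P(ore) = 0.9·0.7312 / (0.9·0.7312 + 0.75·0.2688) ≈ 0.7655
After a geochemical assay='anomalous': P(ore) = 0.75·0.7655 / (0.75·0.7655 + 0.45·0.2345) ≈ 0.8447
After a magnetic survey='background': P(ore) = 0.1·0.8447 / (0.1·0.8447 + 0.25·0.1553) ≈ 0.6851

0.685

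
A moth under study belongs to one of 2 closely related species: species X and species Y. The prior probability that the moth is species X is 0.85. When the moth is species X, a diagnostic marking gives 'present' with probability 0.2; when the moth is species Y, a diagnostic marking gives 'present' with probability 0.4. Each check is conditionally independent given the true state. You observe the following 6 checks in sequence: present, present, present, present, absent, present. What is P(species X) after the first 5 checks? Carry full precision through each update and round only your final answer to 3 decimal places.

0.321

After 'present': P(species X) = 0.2·0.8500 / (0.2·0.8500 + 0.4·0.1500) ≈ 0.7391
After 'present': P(species X) = 0.2·0.7391 / (0.2·0.7391 + 0.4·0.2609) ≈ 0.5862
After 'present': P(species X) = 0.2·0.5862 / (0.2·0.5862 + 0.4·0.4138) ≈ 0.4146
After 'present': P(species X) = 0.2·0.4146 / (0.2·0.4146 + 0.4·0.5854) ≈ 0.2615
After 'absent': P(species X) = 0.8·0.2615 / (0.8·0.2615 + 0.6·0.7385) ≈ 0.3208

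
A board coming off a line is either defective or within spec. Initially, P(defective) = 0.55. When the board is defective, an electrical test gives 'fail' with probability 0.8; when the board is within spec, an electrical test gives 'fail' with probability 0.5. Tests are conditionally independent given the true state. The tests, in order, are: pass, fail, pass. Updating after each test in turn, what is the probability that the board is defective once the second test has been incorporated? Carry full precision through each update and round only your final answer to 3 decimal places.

After 'pass': P(defective) = 0.2·0.5500 / (0.2·0.5500 + 0.5·0.4500) ≈ 0.3284
After 'fail': P(defective) = 0.8·0.3284 / (0.8·0.3284 + 0.5·0.6716) ≈ 0.4389

0.439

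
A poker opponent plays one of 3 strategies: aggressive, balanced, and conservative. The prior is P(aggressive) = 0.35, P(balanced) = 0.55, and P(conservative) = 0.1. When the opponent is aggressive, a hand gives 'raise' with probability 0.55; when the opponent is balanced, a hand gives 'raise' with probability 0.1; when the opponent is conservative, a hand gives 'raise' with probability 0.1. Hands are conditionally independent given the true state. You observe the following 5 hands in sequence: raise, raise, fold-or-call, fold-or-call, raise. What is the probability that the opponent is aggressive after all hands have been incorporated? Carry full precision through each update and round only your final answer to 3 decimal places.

0.957

After 'raise': normaliser = 0.55·0.3500 + 0.1·0.5500 + 0.1·0.1000; P(aggressive) ≈ 0.7476, P(balanced) ≈ 0.2136, P(conservative) ≈ 0.0388
After 'raise': normaliser = 0.55·0.7476 + 0.1·0.2136 + 0.1·0.0388; P(aggressive) ≈ 0.9422, P(balanced) ≈ 0.0489, P(conservative) ≈ 0.0089
After 'fold-or-call': normaliser = 0.45·0.9422 + 0.9·0.0489 + 0.9·0.0089; P(aggressive) ≈ 0.8906, P(balanced) ≈ 0.0925, P(conservative) ≈ 0.0168
After 'fold-or-call': normaliser = 0.45·0.8906 + 0.9·0.0925 + 0.9·0.0168; P(aggressive) ≈ 0.8028, P(balanced) ≈ 0.1668, P(conservative) ≈ 0.0303
After 'raise': normaliser = 0.55·0.8028 + 0.1·0.1668 + 0.1·0.0303; P(aggressive) ≈ 0.9573, P(balanced) ≈ 0.0362, P(conservative) ≈ 0.0066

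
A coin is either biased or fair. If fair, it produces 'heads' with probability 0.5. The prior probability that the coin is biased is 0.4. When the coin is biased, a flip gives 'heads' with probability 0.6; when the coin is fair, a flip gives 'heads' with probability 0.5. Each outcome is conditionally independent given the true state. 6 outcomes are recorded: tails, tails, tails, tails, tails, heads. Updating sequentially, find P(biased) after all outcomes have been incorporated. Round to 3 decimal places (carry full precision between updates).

Each posterior becomes the prior for the next update.
After 'tails': P(biased) = 0.4·0.4000 / (0.4·0.4000 + 0.5·0.6000) ≈ 0.3478
After 'tails': P(biased) = 0.4·0.3478 / (0.4·0.3478 + 0.5·0.6522) ≈ 0.2991
After 'tails': P(biased) = 0.4·0.2991 / (0.4·0.2991 + 0.5·0.7009) ≈ 0.2545
After 'tails': P(biased) = 0.4·0.2545 / (0.4·0.2545 + 0.5·0.7455) ≈ 0.2145
After 'tails': P(biased) = 0.4·0.2145 / (0.4·0.2145 + 0.5·0.7855) ≈ 0.1793
After 'heads': P(biased) = 0.6·0.1793 / (0.6·0.1793 + 0.5·0.8207) ≈ 0.2077

0.208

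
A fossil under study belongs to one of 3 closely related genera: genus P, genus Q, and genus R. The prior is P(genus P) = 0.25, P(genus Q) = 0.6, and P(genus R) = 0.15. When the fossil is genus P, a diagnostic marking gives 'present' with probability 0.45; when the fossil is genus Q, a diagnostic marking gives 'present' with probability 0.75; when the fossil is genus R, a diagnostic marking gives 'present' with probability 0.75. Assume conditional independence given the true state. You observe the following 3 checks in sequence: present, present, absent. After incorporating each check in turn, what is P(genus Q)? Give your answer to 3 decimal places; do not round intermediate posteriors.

0.633

After 'present': normaliser = 0.45·0.2500 + 0.75·0.6000 + 0.75·0.1500; P(genus P) ≈ 0.1667, P(genus Q) ≈ 0.6667, P(genus R) ≈ 0.1667
After 'present': normaliser = 0.45·0.1667 + 0.75·0.6667 + 0.75·0.1667; P(genus P) ≈ 0.1071, P(genus Q) ≈ 0.7143, P(genus R) ≈ 0.1786
After 'absent': normaliser = 0.55·0.1071 + 0.25·0.7143 + 0.25·0.1786; P(genus P) ≈ 0.2089, P(genus Q) ≈ 0.6329, P(genus R) ≈ 0.1582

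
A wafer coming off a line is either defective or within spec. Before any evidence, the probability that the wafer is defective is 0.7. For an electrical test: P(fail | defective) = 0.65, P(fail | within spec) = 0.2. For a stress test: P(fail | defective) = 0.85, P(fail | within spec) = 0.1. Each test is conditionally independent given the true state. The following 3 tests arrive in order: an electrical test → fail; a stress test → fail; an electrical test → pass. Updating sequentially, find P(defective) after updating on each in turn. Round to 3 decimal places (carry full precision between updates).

After an electrical test='fail': P(defective) = 0.65·0.7000 / (0.65·0.7000 + 0.2·0.3000) ≈ 0.8835
After a stress test='fail': P(defective) = 0.85·0.8835 / (0.85·0.8835 + 0.1·0.1165) ≈ 0.9847
After an electrical test='pass': P(defective) = 0.35·0.9847 / (0.35·0.9847 + 0.8·0.0153) ≈ 0.9658

0.966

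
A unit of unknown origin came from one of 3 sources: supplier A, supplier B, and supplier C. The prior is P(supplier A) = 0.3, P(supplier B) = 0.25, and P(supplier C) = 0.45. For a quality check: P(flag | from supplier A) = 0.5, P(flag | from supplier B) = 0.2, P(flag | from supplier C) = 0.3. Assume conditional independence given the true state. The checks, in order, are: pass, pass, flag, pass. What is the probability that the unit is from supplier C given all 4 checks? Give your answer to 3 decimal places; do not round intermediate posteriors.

After 'pass': normaliser = 0.5·0.3000 + 0.8·0.2500 + 0.7·0.4500; P(supplier A) ≈ 0.2256, P(supplier B) ≈ 0.3008, P(supplier C) ≈ 0.4737
After 'pass': normaliser = 0.5·0.2256 + 0.8·0.3008 + 0.7·0.4737; P(supplier A) ≈ 0.1647, P(supplier B) ≈ 0.3513, P(supplier C) ≈ 0.4841
After 'flag': normaliser = 0.5·0.1647 + 0.2·0.3513 + 0.3·0.4841; P(supplier A) ≈ 0.2764, P(supplier B) ≈ 0.2359, P(supplier C) ≈ 0.4877
After 'pass': normaliser = 0.5·0.2764 + 0.8·0.2359 + 0.7·0.4877; P(supplier A) ≈ 0.2068, P(supplier B) ≈ 0.2824, P(supplier C) ≈ 0.5108

0.511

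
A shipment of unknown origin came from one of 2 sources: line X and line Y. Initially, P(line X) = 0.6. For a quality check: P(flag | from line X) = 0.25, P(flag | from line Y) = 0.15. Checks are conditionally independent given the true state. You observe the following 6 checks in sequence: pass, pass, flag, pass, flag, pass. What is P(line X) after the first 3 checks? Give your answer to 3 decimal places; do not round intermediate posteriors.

Apply Bayes' rule sequentially, carrying P(line X) forward.
After 'pass': P(line X) = 0.75·0.6000 / (0.75·0.6000 + 0.85·0.4000) ≈ 0.5696
After 'pass': P(line X) = 0.75·0.5696 / (0.75·0.5696 + 0.85·0.4304) ≈ 0.5387
After 'flag': P(line X) = 0.25·0.5387 / (0.25·0.5387 + 0.15·0.4613) ≈ 0.6606

0.661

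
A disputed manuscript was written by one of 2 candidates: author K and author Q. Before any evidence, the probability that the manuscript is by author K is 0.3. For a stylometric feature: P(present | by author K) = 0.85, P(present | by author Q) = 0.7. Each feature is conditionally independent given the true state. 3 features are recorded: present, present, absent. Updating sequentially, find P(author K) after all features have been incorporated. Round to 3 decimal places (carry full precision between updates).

0.240

After 'present': P(author K) = 0.85·0.3000 / (0.85·0.3000 + 0.7·0.7000) ≈ 0.3423
After 'present': P(author K) = 0.85·0.3423 / (0.85·0.3423 + 0.7·0.6577) ≈ 0.3872
After 'absent': P(author K) = 0.15·0.3872 / (0.15·0.3872 + 0.3·0.6128) ≈ 0.2401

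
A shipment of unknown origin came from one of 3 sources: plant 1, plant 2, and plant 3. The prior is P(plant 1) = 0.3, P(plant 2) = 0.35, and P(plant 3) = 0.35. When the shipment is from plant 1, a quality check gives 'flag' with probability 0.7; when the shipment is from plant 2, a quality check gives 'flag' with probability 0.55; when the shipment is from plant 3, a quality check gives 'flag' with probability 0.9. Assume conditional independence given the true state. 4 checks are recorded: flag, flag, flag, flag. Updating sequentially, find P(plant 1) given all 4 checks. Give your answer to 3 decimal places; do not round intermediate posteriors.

0.216

After 'flag': normaliser = 0.7·0.3000 + 0.55·0.3500 + 0.9·0.3500; P(plant 1) ≈ 0.2927, P(plant 2) ≈ 0.2683, P(plant 3) ≈ 0.4390
After 'flag': normaliser = 0.7·0.2927 + 0.55·0.2683 + 0.9·0.4390; P(plant 1) ≈ 0.2741, P(plant 2) ≈ 0.1974, P(plant 3) ≈ 0.5285
After 'flag': normaliser = 0.7·0.2741 + 0.55·0.1974 + 0.9·0.5285; P(plant 1) ≈ 0.2472, P(plant 2) ≈ 0.1399, P(plant 3) ≈ 0.6129
After 'flag': normaliser = 0.7·0.2472 + 0.55·0.1399 + 0.9·0.6129; P(plant 1) ≈ 0.2159, P(plant 2) ≈ 0.0960, P(plant 3) ≈ 0.6882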